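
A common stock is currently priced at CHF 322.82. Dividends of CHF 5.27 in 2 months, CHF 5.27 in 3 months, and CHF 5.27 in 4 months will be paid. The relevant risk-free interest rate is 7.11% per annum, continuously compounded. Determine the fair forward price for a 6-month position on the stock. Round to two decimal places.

CHF 318.41

PV(dividends) I = 5.27·e^(−0.0711·2/12) + 5.27·e^(−0.0711·3/12) + 5.27·e^(−0.0711·4/12)
I = 5.2079 + 5.1772 + 5.1466 = 15.5317
F = (S − I)·e^(rT) = (322.82 − 15.5317) · e^(0.0711·6/12)
= 307.2883 · e^0.035550 = 307.2883 × 1.036189 = CHF 318.41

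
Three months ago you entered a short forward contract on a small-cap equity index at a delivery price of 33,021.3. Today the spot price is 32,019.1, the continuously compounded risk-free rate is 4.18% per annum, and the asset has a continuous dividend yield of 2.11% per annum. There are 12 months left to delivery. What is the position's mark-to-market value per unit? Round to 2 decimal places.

Current fair forward for the remaining 12 months: F = S·e^((r − q)·T), (r − q) = 0.0418 − 0.0211 = 0.0207
F = 32019.1 · e^(0.0207 × 12/12) = 32019.1 × 1.02091573 = 32688.8029
Value of long forward = (F − K)·e^(−rT) = (32688.8029 − 33021.3) · e^(−0.0418·12/12)
= -332.4971 × 0.95906157 = -318.89
Short position value = −(long value) = 318.89

318.89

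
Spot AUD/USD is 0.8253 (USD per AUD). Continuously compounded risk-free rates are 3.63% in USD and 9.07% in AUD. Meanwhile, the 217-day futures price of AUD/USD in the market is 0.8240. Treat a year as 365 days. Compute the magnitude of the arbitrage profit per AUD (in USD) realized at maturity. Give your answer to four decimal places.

0.0250 per AUD (in USD)

Fair futures: F* = S·e^(carry·T), with carry = (r_USD − r_AUD) = 0.0363 − 0.0907 = -0.0544
F* = 0.8253 · e^(-0.0544 × 217/365) = 0.8253 · e^-0.032342 = 0.8253 × 0.968175 = 0.7990
Market 0.8240 > fair 0.7990: forward overpriced → cash-and-carry (buy spot, short the forward).
At maturity, profit = |F_mkt − F*| = |0.8240 − 0.7990| = 0.0250 per AUD (in USD)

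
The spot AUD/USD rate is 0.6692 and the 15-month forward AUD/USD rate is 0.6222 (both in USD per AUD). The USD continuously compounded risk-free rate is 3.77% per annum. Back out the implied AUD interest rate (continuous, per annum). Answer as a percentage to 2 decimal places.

9.60%

F = S·e^((r_USD − r_AUD)T) ⇒ r_AUD = r_USD − ln(F/S)/T
ln(0.6222/0.6692) = -0.072821; /(15/12) = -0.058257
r_AUD = 0.0377 + 0.058257 = 0.095957
r_AUD = 9.60%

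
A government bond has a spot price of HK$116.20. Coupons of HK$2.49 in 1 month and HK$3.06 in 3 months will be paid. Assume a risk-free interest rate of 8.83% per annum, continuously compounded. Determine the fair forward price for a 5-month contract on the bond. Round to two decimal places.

PV(coupons) I = 2.49·e^(−0.0883·1/12) + 3.06·e^(−0.0883·3/12)
I = 2.4717 + 2.9932 = 5.4649
F = (S − I)·e^(rT) = (116.20 − 5.4649) · e^(0.0883·5/12)
= 110.7351 · e^0.036792 = 110.7351 × 1.037477 = HK$114.89

HK$114.89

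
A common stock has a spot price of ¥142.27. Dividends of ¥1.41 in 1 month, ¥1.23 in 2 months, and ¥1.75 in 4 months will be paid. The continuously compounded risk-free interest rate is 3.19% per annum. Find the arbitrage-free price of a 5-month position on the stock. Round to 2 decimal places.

¥139.75

PV(dividends) I = 1.41·e^(−0.0319·1/12) + 1.23·e^(−0.0319·2/12) + 1.75·e^(−0.0319·4/12)
I = 1.4063 + 1.2235 + 1.7315 = 4.3613
F = (S − I)·e^(rT) = (142.27 − 4.3613) · e^(0.0319·5/12)
= 137.9087 · e^0.013292 = 137.9087 × 1.013381 = ¥139.75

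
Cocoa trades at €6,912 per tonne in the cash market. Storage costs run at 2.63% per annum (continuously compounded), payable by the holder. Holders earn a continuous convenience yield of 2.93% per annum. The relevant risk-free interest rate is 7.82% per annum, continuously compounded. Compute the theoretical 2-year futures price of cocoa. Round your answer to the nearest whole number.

Net carry = r + u − y = 0.0782 + 0.0263 − 0.0293 = 0.0752
F = S·e^((r+u−y)T) = 6912 · e^(0.0752 × 2) = 6912 · e^0.150400
= 6912 × 1.162299 = €8,034 per tonne

€8,034 per tonne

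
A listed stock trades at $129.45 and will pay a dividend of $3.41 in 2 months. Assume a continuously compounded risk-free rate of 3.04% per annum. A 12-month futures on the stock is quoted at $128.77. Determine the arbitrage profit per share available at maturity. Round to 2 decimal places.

PV(dividends) I = 3.41·e^(−0.0304·2/12) = 3.3928
Fair futures F* = (S − I)·e^(rT) = (129.45 − 3.3928)·e^0.030400 = 126.0572 × 1.030867 = 129.9482
Market $128.77 < fair 129.9482: forward underpriced → reverse cash-and-carry (short the stock, invest proceeds at r, pay the dividends, go long the forward).
Profit at T = |F_mkt − F*| = |128.77 − 129.9482| = $1.18 per share

$1.18 per share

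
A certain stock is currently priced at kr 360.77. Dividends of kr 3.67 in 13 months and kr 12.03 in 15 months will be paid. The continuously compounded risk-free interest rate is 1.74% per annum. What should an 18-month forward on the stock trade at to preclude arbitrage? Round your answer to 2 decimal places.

kr 354.53

PV(dividends) I = 3.67·e^(−0.0174·13/12) + 12.03·e^(−0.0174·15/12)
I = 3.6015 + 11.7712 = 15.3727
F = (S − I)·e^(rT) = (360.77 − 15.3727) · e^(0.0174·18/12)
= 345.3973 · e^0.026100 = 345.3973 × 1.026444 = kr 354.53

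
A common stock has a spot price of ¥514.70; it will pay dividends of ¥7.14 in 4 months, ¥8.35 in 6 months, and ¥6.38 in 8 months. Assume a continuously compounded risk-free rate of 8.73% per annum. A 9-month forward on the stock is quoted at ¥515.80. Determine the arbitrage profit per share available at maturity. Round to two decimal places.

¥11.36 per share

PV(dividends) I = 7.14·e^(−0.0873·4/12) + 8.35·e^(−0.0873·6/12) + 6.38·e^(−0.0873·8/12) = 20.9479
Fair forward F* = (S − I)·e^(rT) = (514.70 − 20.9479)·e^0.065475 = 493.7521 × 1.067666 = 527.1623
Market ¥515.80 < fair 527.1623: forward underpriced → reverse cash-and-carry (short the stock, invest proceeds at r, pay the dividends, go long the forward).
Profit at T = |F_mkt − F*| = |515.80 − 527.1623| = ¥11.36 per share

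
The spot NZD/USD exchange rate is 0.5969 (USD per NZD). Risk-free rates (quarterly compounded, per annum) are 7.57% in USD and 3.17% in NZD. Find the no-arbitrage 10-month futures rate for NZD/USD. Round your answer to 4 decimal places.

By covered interest parity, F = S · (1+r_USD/4)^(4T) / (1+r_NZD/4)^(4T)
= 0.5969 × 1.064488 / 1.026662 = 0.5969 × 1.036844
F = 0.6189 USD per NZD

0.6189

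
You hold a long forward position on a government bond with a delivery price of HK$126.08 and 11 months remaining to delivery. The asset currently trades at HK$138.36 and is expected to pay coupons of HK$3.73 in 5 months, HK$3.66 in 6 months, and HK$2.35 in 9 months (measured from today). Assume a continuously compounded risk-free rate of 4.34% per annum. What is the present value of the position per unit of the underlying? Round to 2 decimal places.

PV(remaining coupons) I = 3.73·e^(−0.0434·5/12) + 3.66·e^(−0.0434·6/12) + 2.35·e^(−0.0434·9/12) = 9.5193
Current forward F = (S − I)·e^(rT) = (138.36 − 9.5193)·e^(0.0434·11/12) = 128.8407 × 1.040585 = 134.0697
Value (long) = (F − K)·e^(−rT) = (134.0697 − 126.08) × 0.960998 = 7.6781
Value = HK$7.68

HK$7.68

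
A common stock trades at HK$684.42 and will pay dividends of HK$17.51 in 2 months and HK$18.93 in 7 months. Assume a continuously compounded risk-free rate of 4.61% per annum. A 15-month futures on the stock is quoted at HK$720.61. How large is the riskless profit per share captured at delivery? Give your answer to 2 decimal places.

HK$33.52 per share

PV(dividends) I = 17.51·e^(−0.0461·2/12) + 18.93·e^(−0.0461·7/12) = 35.8037
Fair futures F* = (S − I)·e^(rT) = (684.42 − 35.8037)·e^0.057625 = 648.6163 × 1.059318 = 687.0909
Market HK$720.61 > fair 687.0909: forward overpriced → cash-and-carry (borrow at r, buy the stock and collect the dividends, short the forward).
Profit at T = |F_mkt − F*| = |720.61 − 687.0909| = HK$33.52 per share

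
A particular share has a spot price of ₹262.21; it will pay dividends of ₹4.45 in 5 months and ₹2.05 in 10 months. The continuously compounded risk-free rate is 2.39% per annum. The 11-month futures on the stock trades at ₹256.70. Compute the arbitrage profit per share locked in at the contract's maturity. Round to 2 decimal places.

₹4.76 per share

PV(dividends) I = 4.45·e^(−0.0239·5/12) + 2.05·e^(−0.0239·10/12) = 6.4155
Fair futures F* = (S − I)·e^(rT) = (262.21 − 6.4155)·e^0.021908 = 255.7945 × 1.022150 = 261.4603
Market ₹256.70 < fair 261.4603: forward underpriced → reverse cash-and-carry (short the stock, invest proceeds at r, pay the dividends, go long the forward).
Profit at T = |F_mkt − F*| = |256.70 − 261.4603| = ₹4.76 per share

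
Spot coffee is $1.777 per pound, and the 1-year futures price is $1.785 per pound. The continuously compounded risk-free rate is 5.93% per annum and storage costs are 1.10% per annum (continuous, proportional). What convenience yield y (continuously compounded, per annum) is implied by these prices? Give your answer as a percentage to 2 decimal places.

6.58%

F = S·e^((r+u−y)T) ⇒ (r+u−y) = ln(F/S)/T
ln(1.785/1.777) = 0.004492; /T ⇒ 0.004492
y = r + u − ln(F/S)/T = 0.0593 + 0.0110 − 0.004492 = 0.065808
y = 6.58%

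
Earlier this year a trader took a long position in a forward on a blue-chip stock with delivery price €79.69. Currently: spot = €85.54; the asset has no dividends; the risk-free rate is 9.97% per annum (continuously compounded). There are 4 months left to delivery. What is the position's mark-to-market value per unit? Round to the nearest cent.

€8.45

Current fair forward for the remaining 4 months: F = S·e^(r·T), r = 0.0997
F = 85.54 · e^(0.0997 × 4/12) = 85.54 × 1.033792 = 88.4306
Value of long forward = (F − K)·e^(−rT) = (88.4306 − 79.69) · e^(−0.0997·4/12)
= 8.7406 × 0.967313 = 8.45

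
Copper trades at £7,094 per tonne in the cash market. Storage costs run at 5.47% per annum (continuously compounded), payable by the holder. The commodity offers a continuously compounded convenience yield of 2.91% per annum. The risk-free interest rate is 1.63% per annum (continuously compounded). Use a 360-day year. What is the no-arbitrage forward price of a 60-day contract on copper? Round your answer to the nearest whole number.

£7,144 per tonne

Net carry = r + u − y = 0.0163 + 0.0547 − 0.0291 = 0.0419
F = S·e^((r+u−y)T) = 7094 · e^(0.0419 × 60/360) = 7094 · e^0.006983
= 7094 × 1.007007 = £7,144 per tonne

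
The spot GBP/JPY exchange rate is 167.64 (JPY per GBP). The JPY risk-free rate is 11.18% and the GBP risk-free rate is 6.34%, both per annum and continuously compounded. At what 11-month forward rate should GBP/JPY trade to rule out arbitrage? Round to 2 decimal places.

F = S·e^((r_JPY − r_GBP)T) = 167.64 · e^((0.1118 − 0.0634) × 11/12)
= 167.64 · e^0.044367 = 167.64 × 1.045366
F = 175.25 JPY per GBP

175.25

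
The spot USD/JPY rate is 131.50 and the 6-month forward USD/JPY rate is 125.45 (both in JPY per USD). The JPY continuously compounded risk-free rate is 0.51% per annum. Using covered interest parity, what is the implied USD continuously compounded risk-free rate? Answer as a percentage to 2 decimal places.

F = S·e^((r_JPY − r_USD)T) ⇒ r_USD = r_JPY − ln(F/S)/T
ln(125.45/131.50) = -0.047100; /(6/12) = -0.094200
r_USD = 0.0051 + 0.094200 = 0.099300
r_USD = 9.93%

9.93%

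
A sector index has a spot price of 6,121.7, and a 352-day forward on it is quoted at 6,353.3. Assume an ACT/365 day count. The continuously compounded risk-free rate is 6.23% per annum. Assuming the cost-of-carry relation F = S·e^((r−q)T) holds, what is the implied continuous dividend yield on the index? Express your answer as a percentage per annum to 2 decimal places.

2.38%

From F = S·e^((r−q)T): (r − q) = ln(F/S)/T
ln(6353.3/6121.7) = ln(1.037833) = 0.037135
(r − q) = 0.037135 / (352/365) = 0.038506
q = r − ln(F/S)/T = 0.0623 − 0.038506 = 0.023794
q = 2.38%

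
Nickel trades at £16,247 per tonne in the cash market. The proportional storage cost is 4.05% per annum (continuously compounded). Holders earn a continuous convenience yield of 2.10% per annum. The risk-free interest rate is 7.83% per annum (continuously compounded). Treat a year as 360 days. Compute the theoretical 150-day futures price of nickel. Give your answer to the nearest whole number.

£16,923 per tonne

Net carry = r + u − y = 0.0783 + 0.0405 − 0.0210 = 0.0978
F = S·e^((r+u−y)T) = 16247 · e^(0.0978 × 150/360) = 16247 · e^0.040750
= 16247 × 1.041592 = £16,923 per tonne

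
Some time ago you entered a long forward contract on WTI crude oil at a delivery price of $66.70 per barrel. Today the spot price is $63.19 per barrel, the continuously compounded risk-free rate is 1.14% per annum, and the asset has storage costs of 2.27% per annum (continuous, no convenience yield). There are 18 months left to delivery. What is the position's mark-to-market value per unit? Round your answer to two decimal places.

-$0.19 per barrel

Current fair forward for the remaining 18 months: F = S·e^((r + u)·T), (r + u) = 0.0114 + 0.0227 = 0.0341
F = 63.19 · e^(0.0341 × 18/12) = 63.19 × 1.052481 = 66.5063
Value of long forward = (F − K)·e^(−rT) = (66.5063 − 66.70) · e^(−0.0114·18/12)
= -0.1937 × 0.983045 = -0.19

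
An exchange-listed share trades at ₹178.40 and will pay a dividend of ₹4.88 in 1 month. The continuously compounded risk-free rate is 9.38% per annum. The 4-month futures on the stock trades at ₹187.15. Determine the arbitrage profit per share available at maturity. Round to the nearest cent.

PV(dividends) I = 4.88·e^(−0.0938·1/12) = 4.8420
Fair futures F* = (S − I)·e^(rT) = (178.40 − 4.8420)·e^0.031267 = 173.5580 × 1.031761 = 179.0704
Market ₹187.15 > fair 179.0704: forward overpriced → cash-and-carry (borrow at r, buy the stock and collect the dividends, short the forward).
Profit at T = |F_mkt − F*| = |187.15 − 179.0704| = ₹8.08 per share

₹8.08 per share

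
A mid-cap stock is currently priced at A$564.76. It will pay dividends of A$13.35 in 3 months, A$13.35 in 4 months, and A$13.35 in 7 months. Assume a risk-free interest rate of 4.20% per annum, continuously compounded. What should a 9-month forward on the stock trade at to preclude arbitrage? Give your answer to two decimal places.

PV(dividends) I = 13.35·e^(−0.0420·3/12) + 13.35·e^(−0.0420·4/12) + 13.35·e^(−0.0420·7/12)
I = 13.2106 + 13.1644 + 13.0269 = 39.4019
F = (S − I)·e^(rT) = (564.76 − 39.4019) · e^(0.0420·9/12)
= 525.3581 · e^0.031500 = 525.3581 × 1.032001 = A$542.17

A$542.17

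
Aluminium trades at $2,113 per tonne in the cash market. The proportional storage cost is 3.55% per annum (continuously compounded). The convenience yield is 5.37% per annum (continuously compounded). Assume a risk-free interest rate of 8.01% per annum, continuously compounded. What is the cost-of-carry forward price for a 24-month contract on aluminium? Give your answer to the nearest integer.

Net carry = r + u − y = 0.0801 + 0.0355 − 0.0537 = 0.0619
F = S·e^((r+u−y)T) = 2113 · e^(0.0619 × 24/12) = 2113 · e^0.123800
= 2113 × 1.131789 = $2,391 per tonne

$2,391 per tonne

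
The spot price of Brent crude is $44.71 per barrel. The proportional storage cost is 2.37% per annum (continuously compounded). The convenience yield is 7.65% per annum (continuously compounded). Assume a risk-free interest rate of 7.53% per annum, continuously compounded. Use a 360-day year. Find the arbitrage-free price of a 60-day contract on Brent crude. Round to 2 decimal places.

$44.88 per barrel

Net carry = r + u − y = 0.0753 + 0.0237 − 0.0765 = 0.0225
F = S·e^((r+u−y)T) = 44.71 · e^(0.0225 × 60/360) = 44.71 · e^0.003750
= 44.71 × 1.003757 = $44.88 per barrel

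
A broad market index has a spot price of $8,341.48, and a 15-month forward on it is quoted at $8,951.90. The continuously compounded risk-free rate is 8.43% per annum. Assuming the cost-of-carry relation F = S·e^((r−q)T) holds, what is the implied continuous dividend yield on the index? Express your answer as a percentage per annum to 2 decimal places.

2.78%

From F = S·e^((r−q)T): (r − q) = ln(F/S)/T
ln(8951.90/8341.48) = ln(1.073179) = 0.070625
(r − q) = 0.070625 / (15/12) = 0.056500
q = r − ln(F/S)/T = 0.0843 − 0.056500 = 0.027800
q = 2.78%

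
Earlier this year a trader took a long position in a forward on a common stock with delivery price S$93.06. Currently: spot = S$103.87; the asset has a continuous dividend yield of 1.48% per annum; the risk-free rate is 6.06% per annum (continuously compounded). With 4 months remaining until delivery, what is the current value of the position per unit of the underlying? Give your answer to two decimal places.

S$12.16

Current fair forward for the remaining 4 months: F = S·e^((r − q)·T), (r − q) = 0.0606 − 0.0148 = 0.0458
F = 103.87 · e^(0.0458 × 4/12) = 103.87 × 1.015384 = 105.4679
Value of long forward = (F − K)·e^(−rT) = (105.4679 − 93.06) · e^(−0.0606·4/12)
= 12.4079 × 0.980003 = 12.16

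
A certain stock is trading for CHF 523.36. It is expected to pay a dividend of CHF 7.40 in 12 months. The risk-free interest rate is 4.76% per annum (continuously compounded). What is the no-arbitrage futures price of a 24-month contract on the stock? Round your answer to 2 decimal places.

PV(dividends) I = 7.40·e^(−0.0476·12/12)
I = 7.0560
F = (S − I)·e^(rT) = (523.36 − 7.0560) · e^(0.0476·24/12)
= 516.3040 · e^0.095200 = 516.3040 × 1.099879 = CHF 567.87

CHF 567.87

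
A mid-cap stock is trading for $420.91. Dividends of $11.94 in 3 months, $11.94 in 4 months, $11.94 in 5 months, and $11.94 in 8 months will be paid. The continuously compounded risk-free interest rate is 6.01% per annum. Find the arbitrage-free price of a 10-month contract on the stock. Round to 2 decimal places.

$393.55

PV(dividends) I = 11.94·e^(−0.0601·3/12) + 11.94·e^(−0.0601·4/12) + 11.94·e^(−0.0601·5/12) + 11.94·e^(−0.0601·8/12)
I = 11.7619 + 11.7032 + 11.6447 + 11.4711 = 46.5809
F = (S − I)·e^(rT) = (420.91 − 46.5809) · e^(0.0601·10/12)
= 374.3291 · e^0.050083 = 374.3291 × 1.051358 = $393.55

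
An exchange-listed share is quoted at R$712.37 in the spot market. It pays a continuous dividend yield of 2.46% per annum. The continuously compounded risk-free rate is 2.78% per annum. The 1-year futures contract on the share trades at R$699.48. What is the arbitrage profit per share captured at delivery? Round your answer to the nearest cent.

R$15.17 per share

Fair futures: F* = S·e^(carry·T), with carry = (r − q) = 0.0278 − 0.0246 = 0.0032
F* = 712.37 · e^(0.0032 × 1) = 712.37 · e^0.003200 = 712.37 × 1.003205 = R$714.6531
Market R$699.48 < fair R$714.6531: forward underpriced → reverse cash-and-carry (short spot, go long the forward).
At maturity, profit = |F_mkt − F*| = |699.48 − 714.6531| = R$15.17 per share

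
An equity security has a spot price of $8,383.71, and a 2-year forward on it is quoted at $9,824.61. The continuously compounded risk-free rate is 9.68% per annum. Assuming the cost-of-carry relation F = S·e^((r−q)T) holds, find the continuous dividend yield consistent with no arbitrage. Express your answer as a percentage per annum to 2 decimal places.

From F = S·e^((r−q)T): (r − q) = ln(F/S)/T
ln(9824.61/8383.71) = ln(1.171869) = 0.158600
(r − q) = 0.158600 / (2) = 0.079300
q = r − ln(F/S)/T = 0.0968 − 0.079300 = 0.017500
q = 1.75%

1.75%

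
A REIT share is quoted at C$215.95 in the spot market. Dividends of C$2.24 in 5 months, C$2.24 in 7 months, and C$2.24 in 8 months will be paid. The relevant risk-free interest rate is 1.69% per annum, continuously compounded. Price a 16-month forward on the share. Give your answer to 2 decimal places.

C$214.06

PV(dividends) I = 2.24·e^(−0.0169·5/12) + 2.24·e^(−0.0169·7/12) + 2.24·e^(−0.0169·8/12)
I = 2.2243 + 2.2180 + 2.2149 = 6.6572
F = (S − I)·e^(rT) = (215.95 − 6.6572) · e^(0.0169·16/12)
= 209.2928 · e^0.022533 = 209.2928 × 1.022789 = C$214.06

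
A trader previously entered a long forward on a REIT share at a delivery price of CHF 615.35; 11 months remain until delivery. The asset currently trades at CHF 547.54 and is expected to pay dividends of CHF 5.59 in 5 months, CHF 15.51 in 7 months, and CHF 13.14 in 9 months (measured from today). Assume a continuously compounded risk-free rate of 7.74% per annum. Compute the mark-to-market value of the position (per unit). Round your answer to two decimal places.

PV(remaining dividends) I = 5.59·e^(−0.0774·5/12) + 15.51·e^(−0.0774·7/12) + 13.14·e^(−0.0774·9/12) = 32.6368
Current forward F = (S − I)·e^(rT) = (547.54 − 32.6368)·e^(0.0774·11/12) = 514.9032 × 1.073528 = 552.7630
Value (long) = (F − K)·e^(−rT) = (552.7630 − 615.35) × 0.931508 = -58.3003
Value = -CHF 58.30

-CHF 58.30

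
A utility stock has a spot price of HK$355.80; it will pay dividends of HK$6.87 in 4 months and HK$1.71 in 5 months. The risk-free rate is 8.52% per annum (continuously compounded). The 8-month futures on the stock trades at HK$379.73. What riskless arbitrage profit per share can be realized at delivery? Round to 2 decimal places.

HK$11.95 per share

PV(dividends) I = 6.87·e^(−0.0852·4/12) + 1.71·e^(−0.0852·5/12) = 8.3280
Fair futures F* = (S − I)·e^(rT) = (355.80 − 8.3280)·e^0.056800 = 347.4720 × 1.058444 = 367.7797
Market HK$379.73 > fair 367.7797: forward overpriced → cash-and-carry (borrow at r, buy the stock and collect the dividends, short the forward).
Profit at T = |F_mkt − F*| = |379.73 − 367.7797| = HK$11.95 per share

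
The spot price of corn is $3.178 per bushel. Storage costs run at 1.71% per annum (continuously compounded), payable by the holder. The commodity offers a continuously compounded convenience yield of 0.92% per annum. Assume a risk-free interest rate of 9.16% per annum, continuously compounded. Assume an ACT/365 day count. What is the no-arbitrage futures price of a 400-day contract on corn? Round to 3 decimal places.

Net carry = r + u − y = 0.0916 + 0.0171 − 0.0092 = 0.0995
F = S·e^((r+u−y)T) = 3.178 · e^(0.0995 × 400/365) = 3.178 · e^0.109041
= 3.178 × 1.115208 = $3.544 per bushel

$3.544 per bushel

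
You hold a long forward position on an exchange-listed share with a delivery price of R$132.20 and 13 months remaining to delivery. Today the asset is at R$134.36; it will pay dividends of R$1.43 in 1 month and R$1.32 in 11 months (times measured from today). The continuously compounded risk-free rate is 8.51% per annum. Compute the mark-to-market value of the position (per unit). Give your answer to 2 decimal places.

R$11.16

PV(remaining dividends) I = 1.43·e^(−0.0851·1/12) + 1.32·e^(−0.0851·11/12) = 2.6408
Current forward F = (S − I)·e^(rT) = (134.36 − 2.6408)·e^(0.0851·13/12) = 131.7192 × 1.096575 = 144.4400
Value (long) = (F − K)·e^(−rT) = (144.4400 − 132.20) × 0.911930 = 11.1620
Value = R$11.16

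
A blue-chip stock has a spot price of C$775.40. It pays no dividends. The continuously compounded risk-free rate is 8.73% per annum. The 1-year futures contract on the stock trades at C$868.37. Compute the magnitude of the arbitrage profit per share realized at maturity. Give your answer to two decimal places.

Fair futures: F* = S·e^(carry·T), with carry = r = 0.0873
F* = 775.40 · e^(0.0873 × 1) = 775.40 · e^0.087300 = 775.40 × 1.091224 = C$846.1351
Market C$868.37 > fair C$846.1351: forward overpriced → cash-and-carry (buy spot, short the forward).
At maturity, profit = |F_mkt − F*| = |868.37 − 846.1351| = C$22.23 per share

C$22.23 per share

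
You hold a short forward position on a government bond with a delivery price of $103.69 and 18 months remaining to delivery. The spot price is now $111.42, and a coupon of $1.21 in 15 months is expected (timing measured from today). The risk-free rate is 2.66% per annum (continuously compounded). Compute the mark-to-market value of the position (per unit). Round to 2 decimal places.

PV(remaining coupons) I = 1.21·e^(−0.0266·15/12) = 1.1704
Current forward F = (S − I)·e^(rT) = (111.42 − 1.1704)·e^(0.0266·18/12) = 110.2496 × 1.040707 = 114.7375
Value (long) = (F − K)·e^(−rT) = (114.7375 − 103.69) × 0.960886 = 10.6154
Short position value = −(long value) = -$10.62

-$10.62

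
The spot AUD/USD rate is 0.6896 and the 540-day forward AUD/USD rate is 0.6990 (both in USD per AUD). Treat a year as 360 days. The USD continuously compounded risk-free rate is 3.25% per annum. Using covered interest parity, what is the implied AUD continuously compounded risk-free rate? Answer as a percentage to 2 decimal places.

F = S·e^((r_USD − r_AUD)T) ⇒ r_AUD = r_USD − ln(F/S)/T
ln(0.6990/0.6896) = 0.013539; /(540/360) = 0.009026
r_AUD = 0.0325 − 0.009026 = 0.023474
r_AUD = 2.35%

2.35%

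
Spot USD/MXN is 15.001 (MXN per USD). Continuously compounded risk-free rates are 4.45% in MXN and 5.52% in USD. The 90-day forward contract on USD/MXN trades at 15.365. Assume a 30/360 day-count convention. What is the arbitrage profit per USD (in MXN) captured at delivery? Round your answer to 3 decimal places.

0.404 per USD (in MXN)

Fair forward: F* = S·e^(carry·T), with carry = (r_MXN − r_USD) = 0.0445 − 0.0552 = -0.0107
F* = 15.001 · e^(-0.0107 × 90/360) = 15.001 · e^-0.002675 = 15.001 × 0.997329 = 14.9609
Market 15.365 > fair 14.9609: forward overpriced → cash-and-carry (buy spot, short the forward).
At maturity, profit = |F_mkt − F*| = |15.365 − 14.9609| = 0.404 per USD (in MXN)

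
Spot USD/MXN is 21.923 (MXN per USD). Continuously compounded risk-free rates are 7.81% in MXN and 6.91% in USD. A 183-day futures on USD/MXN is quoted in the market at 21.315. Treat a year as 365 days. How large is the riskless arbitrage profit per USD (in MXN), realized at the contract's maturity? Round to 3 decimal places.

Fair futures: F* = S·e^(carry·T), with carry = (r_MXN − r_USD) = 0.0781 − 0.0691 = 0.0090
F* = 21.923 · e^(0.0090 × 183/365) = 21.923 · e^0.004512 = 21.923 × 1.004522 = 22.0221
Market 21.315 < fair 22.0221: forward underpriced → reverse cash-and-carry (short spot, go long the forward).
At maturity, profit = |F_mkt − F*| = |21.315 − 22.0221| = 0.707 per USD (in MXN)

0.707 per USD (in MXN)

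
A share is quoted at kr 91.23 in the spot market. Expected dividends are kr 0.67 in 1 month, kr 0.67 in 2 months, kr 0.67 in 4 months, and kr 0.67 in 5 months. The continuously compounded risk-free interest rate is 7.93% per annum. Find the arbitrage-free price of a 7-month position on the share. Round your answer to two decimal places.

kr 92.80

PV(dividends) I = 0.67·e^(−0.0793·1/12) + 0.67·e^(−0.0793·2/12) + 0.67·e^(−0.0793·4/12) + 0.67·e^(−0.0793·5/12)
I = 0.6656 + 0.6612 + 0.6525 + 0.6482 = 2.6275
F = (S − I)·e^(rT) = (91.23 − 2.6275) · e^(0.0793·7/12)
= 88.6025 · e^0.046258 = 88.6025 × 1.047345 = kr 92.80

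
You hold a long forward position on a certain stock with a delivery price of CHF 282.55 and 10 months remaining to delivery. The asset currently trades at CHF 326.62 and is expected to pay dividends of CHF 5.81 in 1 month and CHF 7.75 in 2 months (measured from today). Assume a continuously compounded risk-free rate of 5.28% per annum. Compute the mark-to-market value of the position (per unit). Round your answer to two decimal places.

PV(remaining dividends) I = 5.81·e^(−0.0528·1/12) + 7.75·e^(−0.0528·2/12) = 13.4666
Current forward F = (S − I)·e^(rT) = (326.62 − 13.4666)·e^(0.0528·10/12) = 313.1534 × 1.044982 = 327.2397
Value (long) = (F − K)·e^(−rT) = (327.2397 − 282.55) × 0.956954 = 42.7660
Value = CHF 42.77

CHF 42.77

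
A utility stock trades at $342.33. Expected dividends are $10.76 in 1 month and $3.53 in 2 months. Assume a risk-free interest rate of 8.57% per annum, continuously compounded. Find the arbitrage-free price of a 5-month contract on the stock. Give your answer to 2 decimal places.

$340.10

PV(dividends) I = 10.76·e^(−0.0857·1/12) + 3.53·e^(−0.0857·2/12)
I = 10.6834 + 3.4799 = 14.1633
F = (S − I)·e^(rT) = (342.33 − 14.1633) · e^(0.0857·5/12)
= 328.1667 · e^0.035708 = 328.1667 × 1.036353 = $340.10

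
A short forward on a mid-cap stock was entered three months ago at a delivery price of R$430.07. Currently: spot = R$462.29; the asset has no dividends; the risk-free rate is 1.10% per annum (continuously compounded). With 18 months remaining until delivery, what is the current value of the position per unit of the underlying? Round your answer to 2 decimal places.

Current fair forward for the remaining 18 months: F = S·e^(r·T), r = 0.0110
F = 462.29 · e^(0.0110 × 18/12) = 462.29 × 1.016637 = 469.9811
Value of long forward = (F − K)·e^(−rT) = (469.9811 − 430.07) · e^(−0.0110·18/12)
= 39.9111 × 0.983635 = 39.26
Short position value = −(long value) = -R$39.26

-R$39.26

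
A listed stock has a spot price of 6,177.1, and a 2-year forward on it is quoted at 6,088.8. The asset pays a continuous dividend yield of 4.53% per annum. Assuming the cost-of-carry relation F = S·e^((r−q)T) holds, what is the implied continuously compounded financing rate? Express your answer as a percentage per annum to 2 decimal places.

From F = S·e^((r−q)T): (r − q) = ln(F/S)/T
ln(6088.8/6177.1) = ln(0.985705) = -0.014398
(r − q) = -0.014398 / (2) = -0.007199
r = ln(F/S)/T + q = -0.007199 + 0.0453 = 0.038101
r = 3.81%

3.81%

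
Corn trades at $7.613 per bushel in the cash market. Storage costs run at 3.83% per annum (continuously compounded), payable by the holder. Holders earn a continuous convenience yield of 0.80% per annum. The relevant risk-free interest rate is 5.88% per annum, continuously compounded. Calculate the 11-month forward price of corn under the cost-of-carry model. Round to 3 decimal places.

$8.261 per bushel

Net carry = r + u − y = 0.0588 + 0.0383 − 0.0080 = 0.0891
F = S·e^((r+u−y)T) = 7.613 · e^(0.0891 × 11/12) = 7.613 · e^0.081675
= 7.613 × 1.085103 = $8.261 per bushel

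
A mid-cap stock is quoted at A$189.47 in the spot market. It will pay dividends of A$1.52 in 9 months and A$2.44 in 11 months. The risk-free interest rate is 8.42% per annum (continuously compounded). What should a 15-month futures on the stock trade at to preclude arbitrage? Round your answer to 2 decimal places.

PV(dividends) I = 1.52·e^(−0.0842·9/12) + 2.44·e^(−0.0842·11/12)
I = 1.4270 + 2.2588 = 3.6858
F = (S − I)·e^(rT) = (189.47 − 3.6858) · e^(0.0842·15/12)
= 185.7842 · e^0.105250 = 185.7842 × 1.110988 = A$206.40

A$206.40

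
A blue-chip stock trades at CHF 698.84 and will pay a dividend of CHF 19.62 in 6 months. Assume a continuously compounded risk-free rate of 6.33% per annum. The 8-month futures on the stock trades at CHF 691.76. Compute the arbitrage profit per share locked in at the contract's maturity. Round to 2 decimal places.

CHF 17.37 per share

PV(dividends) I = 19.62·e^(−0.0633·6/12) = 19.0088
Fair futures F* = (S − I)·e^(rT) = (698.84 − 19.0088)·e^0.042200 = 679.8312 × 1.043103 = 709.1340
Market CHF 691.76 < fair 709.1340: forward underpriced → reverse cash-and-carry (short the stock, invest proceeds at r, pay the dividends, go long the forward).
Profit at T = |F_mkt − F*| = |691.76 − 709.1340| = CHF 17.37 per share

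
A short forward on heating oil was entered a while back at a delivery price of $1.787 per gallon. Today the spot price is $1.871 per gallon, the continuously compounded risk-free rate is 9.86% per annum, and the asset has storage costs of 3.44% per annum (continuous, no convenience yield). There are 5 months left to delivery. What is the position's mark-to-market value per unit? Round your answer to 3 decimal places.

Current fair forward for the remaining 5 months: F = S·e^((r + u)·T), (r + u) = 0.0986 + 0.0344 = 0.1330
F = 1.871 · e^(0.1330 × 5/12) = 1.871 × 1.056981 = 1.9776
Value of long forward = (F − K)·e^(−rT) = (1.9776 − 1.787) · e^(−0.0986·5/12)
= 0.1906 × 0.959749 = 0.183
Short position value = −(long value) = -$0.183

-$0.183 per gallon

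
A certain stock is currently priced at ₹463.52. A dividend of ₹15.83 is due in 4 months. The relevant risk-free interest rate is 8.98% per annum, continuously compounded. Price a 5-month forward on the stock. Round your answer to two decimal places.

₹465.24

PV(dividends) I = 15.83·e^(−0.0898·4/12)
I = 15.3632
F = (S − I)·e^(rT) = (463.52 − 15.3632) · e^(0.0898·5/12)
= 448.1568 · e^0.037417 = 448.1568 × 1.038126 = ₹465.24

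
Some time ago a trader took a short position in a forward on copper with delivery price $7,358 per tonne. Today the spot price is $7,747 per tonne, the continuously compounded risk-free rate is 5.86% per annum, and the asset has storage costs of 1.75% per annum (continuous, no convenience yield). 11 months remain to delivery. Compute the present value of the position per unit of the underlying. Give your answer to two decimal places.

-$899.10 per tonne

Current fair forward for the remaining 11 months: F = S·e^((r + u)·T), (r + u) = 0.0586 + 0.0175 = 0.0761
F = 7747 · e^(0.0761 × 11/12) = 7747 × 1.07224902 = 8306.7132
Value of long forward = (F − K)·e^(−rT) = (8306.7132 − 7358) · e^(−0.0586·11/12)
= 948.7132 × 0.94770058 = 899.10
Short position value = −(long value) = -$899.10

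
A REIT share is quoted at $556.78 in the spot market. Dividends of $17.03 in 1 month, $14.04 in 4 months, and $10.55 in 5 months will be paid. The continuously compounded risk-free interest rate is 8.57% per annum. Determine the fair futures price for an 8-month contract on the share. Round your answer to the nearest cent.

PV(dividends) I = 17.03·e^(−0.0857·1/12) + 14.04·e^(−0.0857·4/12) + 10.55·e^(−0.0857·5/12)
I = 16.9088 + 13.6446 + 10.1799 = 40.7333
F = (S − I)·e^(rT) = (556.78 − 40.7333) · e^(0.0857·8/12)
= 516.0467 · e^0.057133 = 516.0467 × 1.058797 = $546.39

$546.39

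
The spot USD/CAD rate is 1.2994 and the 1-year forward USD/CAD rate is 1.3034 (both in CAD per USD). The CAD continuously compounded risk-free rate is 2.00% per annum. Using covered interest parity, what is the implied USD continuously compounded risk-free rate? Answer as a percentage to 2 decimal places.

F = S·e^((r_CAD − r_USD)T) ⇒ r_USD = r_CAD − ln(F/S)/T
ln(1.3034/1.2994) = 0.003074; /(1) = 0.003074
r_USD = 0.0200 − 0.003074 = 0.016926
r_USD = 1.69%

1.69%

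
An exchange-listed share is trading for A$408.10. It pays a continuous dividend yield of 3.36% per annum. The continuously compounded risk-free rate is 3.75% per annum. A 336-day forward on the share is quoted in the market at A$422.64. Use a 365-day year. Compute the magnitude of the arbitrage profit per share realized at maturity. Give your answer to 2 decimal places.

A$13.07 per share

Fair forward: F* = S·e^(carry·T), with carry = (r − q) = 0.0375 − 0.0336 = 0.0039
F* = 408.10 · e^(0.0039 × 336/365) = 408.10 · e^0.003590 = 408.10 × 1.003596 = A$409.5675
Market A$422.64 > fair A$409.5675: forward overpriced → cash-and-carry (buy spot, short the forward).
At maturity, profit = |F_mkt − F*| = |422.64 − 409.5675| = A$13.07 per share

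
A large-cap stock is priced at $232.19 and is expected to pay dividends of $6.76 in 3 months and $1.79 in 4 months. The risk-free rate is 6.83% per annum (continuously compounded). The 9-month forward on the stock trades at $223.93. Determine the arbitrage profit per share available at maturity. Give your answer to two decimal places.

$11.63 per share

PV(dividends) I = 6.76·e^(−0.0683·3/12) + 1.79·e^(−0.0683·4/12) = 8.3953
Fair forward F* = (S − I)·e^(rT) = (232.19 − 8.3953)·e^0.051225 = 223.7947 × 1.052560 = 235.5573
Market $223.93 < fair 235.5573: forward underpriced → reverse cash-and-carry (short the stock, invest proceeds at r, pay the dividends, go long the forward).
Profit at T = |F_mkt − F*| = |223.93 − 235.5573| = $11.63 per share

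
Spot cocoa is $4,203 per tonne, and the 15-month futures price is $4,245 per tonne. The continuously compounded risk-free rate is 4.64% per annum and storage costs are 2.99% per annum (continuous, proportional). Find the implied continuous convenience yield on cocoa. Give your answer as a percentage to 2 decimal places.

F = S·e^((r+u−y)T) ⇒ (r+u−y) = ln(F/S)/T
ln(4245/4203) = 0.009943; /T ⇒ 0.007954
y = r + u − ln(F/S)/T = 0.0464 + 0.0299 − 0.007954 = 0.068346
y = 6.83%

6.83%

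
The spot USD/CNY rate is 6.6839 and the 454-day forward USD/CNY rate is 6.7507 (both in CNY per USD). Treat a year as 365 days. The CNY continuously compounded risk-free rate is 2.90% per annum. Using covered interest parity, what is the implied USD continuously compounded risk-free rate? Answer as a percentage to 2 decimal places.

F = S·e^((r_CNY − r_USD)T) ⇒ r_USD = r_CNY − ln(F/S)/T
ln(6.7507/6.6839) = 0.009945; /(454/365) = 0.007995
r_USD = 0.0290 − 0.007995 = 0.021005
r_USD = 2.10%

2.10%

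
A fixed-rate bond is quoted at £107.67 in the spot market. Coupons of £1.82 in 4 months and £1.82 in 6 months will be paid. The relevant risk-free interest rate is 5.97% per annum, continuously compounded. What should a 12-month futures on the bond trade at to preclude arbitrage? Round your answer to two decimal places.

£110.52

PV(coupons) I = 1.82·e^(−0.0597·4/12) + 1.82·e^(−0.0597·6/12)
I = 1.7841 + 1.7665 = 3.5506
F = (S − I)·e^(rT) = (107.67 − 3.5506) · e^(0.0597·12/12)
= 104.1194 · e^0.059700 = 104.1194 × 1.061518 = £110.52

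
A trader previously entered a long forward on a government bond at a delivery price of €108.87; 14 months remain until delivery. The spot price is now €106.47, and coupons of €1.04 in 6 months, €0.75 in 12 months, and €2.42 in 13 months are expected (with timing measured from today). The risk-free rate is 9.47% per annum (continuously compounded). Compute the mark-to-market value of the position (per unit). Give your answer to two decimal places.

PV(remaining coupons) I = 1.04·e^(−0.0947·6/12) + 0.75·e^(−0.0947·12/12) + 2.42·e^(−0.0947·13/12) = 3.8582
Current forward F = (S − I)·e^(rT) = (106.47 − 3.8582)·e^(0.0947·14/12) = 102.6118 × 1.116818 = 114.5987
Value (long) = (F − K)·e^(−rT) = (114.5987 − 108.87) × 0.895401 = 5.1295
Value = €5.13

€5.13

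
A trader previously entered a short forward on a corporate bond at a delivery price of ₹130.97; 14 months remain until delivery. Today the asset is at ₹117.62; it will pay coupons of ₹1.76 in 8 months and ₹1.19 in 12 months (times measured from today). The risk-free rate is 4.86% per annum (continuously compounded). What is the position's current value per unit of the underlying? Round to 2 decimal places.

PV(remaining coupons) I = 1.76·e^(−0.0486·8/12) + 1.19·e^(−0.0486·12/12) = 2.8374
Current forward F = (S − I)·e^(rT) = (117.62 − 2.8374)·e^(0.0486·14/12) = 114.7826 × 1.058338 = 121.4788
Value (long) = (F − K)·e^(−rT) = (121.4788 − 130.97) × 0.944877 = -8.9680
Short position value = −(long value) = ₹8.97

₹8.97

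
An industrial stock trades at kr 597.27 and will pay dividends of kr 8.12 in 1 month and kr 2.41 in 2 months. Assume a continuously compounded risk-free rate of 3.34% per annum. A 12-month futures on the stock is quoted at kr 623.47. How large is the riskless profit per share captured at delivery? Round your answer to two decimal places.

kr 16.76 per share

PV(dividends) I = 8.12·e^(−0.0334·1/12) + 2.41·e^(−0.0334·2/12) = 10.4941
Fair futures F* = (S − I)·e^(rT) = (597.27 − 10.4941)·e^0.033400 = 586.7759 × 1.033964 = 606.7052
Market kr 623.47 > fair 606.7052: forward overpriced → cash-and-carry (borrow at r, buy the stock and collect the dividends, short the forward).
Profit at T = |F_mkt − F*| = |623.47 − 606.7052| = kr 16.76 per share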